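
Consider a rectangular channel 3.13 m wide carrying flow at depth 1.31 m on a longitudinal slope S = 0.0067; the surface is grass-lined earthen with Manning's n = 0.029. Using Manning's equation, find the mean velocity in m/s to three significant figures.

2.25 m/s

A = b·y = 3.13 × 1.31 = 4.100 m²
P = b + 2y = 3.13 + 2×1.31 = 5.750 m
R = A/P = 4.100/5.750 = 0.7131 m
Q = (1/n)·A·R^(2/3)·S^(1/2) = (1/0.029) × 4.100 × 0.7131^(2/3) × 0.0067^(1/2) = 9.237 m³/s
V = Q/A = 9.237/4.100 = 2.253 m/s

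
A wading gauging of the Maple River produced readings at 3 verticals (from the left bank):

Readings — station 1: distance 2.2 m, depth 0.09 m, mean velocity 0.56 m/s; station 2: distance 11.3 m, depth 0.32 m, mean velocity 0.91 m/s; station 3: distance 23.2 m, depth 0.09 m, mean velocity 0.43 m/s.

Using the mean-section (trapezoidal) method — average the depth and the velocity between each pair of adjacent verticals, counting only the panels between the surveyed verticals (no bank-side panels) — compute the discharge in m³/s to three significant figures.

3.01 m³/s

Panel 1-2: Δb = 9.1 m, d̄ = (0.09+0.32)/2 = 0.205, v̄ = (0.56+0.91)/2 = 0.735 → q = 9.1×0.205×0.735 = 1.371 m³/s
Panel 2-3: Δb = 11.9 m, d̄ = (0.32+0.09)/2 = 0.205, v̄ = (0.91+0.43)/2 = 0.67 → q = 11.9×0.205×0.67 = 1.634 m³/s
Q = Σ q = 3.006 m³/s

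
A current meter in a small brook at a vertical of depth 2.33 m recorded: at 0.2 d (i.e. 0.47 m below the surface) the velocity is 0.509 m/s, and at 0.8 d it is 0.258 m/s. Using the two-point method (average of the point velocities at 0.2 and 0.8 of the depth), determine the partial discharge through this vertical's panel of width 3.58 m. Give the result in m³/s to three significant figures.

3.20 m³/s

v̄ = (0.509 + 0.258) / 2 = 0.3835 m/s
q = v̄ × d × w = 0.3835 × 2.33 × 3.58 = 3.199 m³/s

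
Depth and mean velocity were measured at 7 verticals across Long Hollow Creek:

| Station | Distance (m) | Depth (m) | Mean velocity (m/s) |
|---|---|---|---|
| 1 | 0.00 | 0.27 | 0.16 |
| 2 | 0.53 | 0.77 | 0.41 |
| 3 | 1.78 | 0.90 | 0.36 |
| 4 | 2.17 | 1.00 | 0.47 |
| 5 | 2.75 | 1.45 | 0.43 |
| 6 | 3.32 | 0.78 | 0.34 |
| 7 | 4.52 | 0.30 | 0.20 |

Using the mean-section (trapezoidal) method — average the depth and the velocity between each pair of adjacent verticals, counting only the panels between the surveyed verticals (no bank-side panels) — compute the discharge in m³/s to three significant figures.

Panel 1-2: Δb = 0.53 m, d̄ = (0.27+0.77)/2 = 0.52, v̄ = (0.16+0.41)/2 = 0.285 → q = 0.53×0.52×0.285 = 0.07855 m³/s
Panel 2-3: Δb = 1.25 m, d̄ = (0.77+0.90)/2 = 0.835, v̄ = (0.41+0.36)/2 = 0.385 → q = 1.25×0.835×0.385 = 0.4018 m³/s
Panel 3-4: Δb = 0.39 m, d̄ = (0.90+1.00)/2 = 0.95, v̄ = (0.36+0.47)/2 = 0.415 → q = 0.39×0.95×0.415 = 0.1538 m³/s
Panel 4-5: Δb = 0.58 m, d̄ = (1.00+1.45)/2 = 1.225, v̄ = (0.47+0.43)/2 = 0.45 → q = 0.58×1.225×0.45 = 0.3197 m³/s
Panel 5-6: Δb = 0.57 m, d̄ = (1.45+0.78)/2 = 1.115, v̄ = (0.43+0.34)/2 = 0.385 → q = 0.57×1.115×0.385 = 0.2447 m³/s
Panel 6-7: Δb = 1.2 m, d̄ = (0.78+0.30)/2 = 0.54, v̄ = (0.34+0.20)/2 = 0.27 → q = 1.2×0.54×0.27 = 0.1750 m³/s
Q = Σ q = 1.374 m³/s

1.37 m³/s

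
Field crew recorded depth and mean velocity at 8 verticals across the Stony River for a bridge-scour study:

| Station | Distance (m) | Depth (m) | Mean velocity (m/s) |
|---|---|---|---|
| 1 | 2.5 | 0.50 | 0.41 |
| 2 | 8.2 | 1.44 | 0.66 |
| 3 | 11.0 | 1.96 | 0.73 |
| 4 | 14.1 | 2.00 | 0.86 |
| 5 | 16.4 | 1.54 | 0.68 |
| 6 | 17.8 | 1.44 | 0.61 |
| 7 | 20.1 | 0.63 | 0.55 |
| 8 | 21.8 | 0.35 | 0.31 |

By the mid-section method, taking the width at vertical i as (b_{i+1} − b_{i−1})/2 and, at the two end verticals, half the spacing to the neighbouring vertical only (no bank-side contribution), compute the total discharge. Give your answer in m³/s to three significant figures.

w_1 = (8.2 − 2.5)/2 = 2.85 m; q_1 = 0.41 × 0.50 × 2.85 = 0.5843 m³/s
w_2 = (11.0 − 2.5)/2 = 4.25 m; q_2 = 0.66 × 1.44 × 4.25 = 4.039 m³/s
w_3 = (14.1 − 8.2)/2 = 2.95 m; q_3 = 0.73 × 1.96 × 2.95 = 4.221 m³/s
w_4 = (16.4 − 11.0)/2 = 2.7 m; q_4 = 0.86 × 2.00 × 2.7 = 4.644 m³/s
w_5 = (17.8 − 14.1)/2 = 1.85 m; q_5 = 0.68 × 1.54 × 1.85 = 1.937 m³/s
w_6 = (20.1 − 16.4)/2 = 1.85 m; q_6 = 0.61 × 1.44 × 1.85 = 1.625 m³/s
w_7 = (21.8 − 17.8)/2 = 2 m; q_7 = 0.55 × 0.63 × 2 = 0.6930 m³/s
w_8 = (21.8 − 20.1)/2 = 0.85 m; q_8 = 0.31 × 0.35 × 0.85 = 0.09223 m³/s
Q = Σ qᵢ = 17.84 m³/s

17.8 m³/s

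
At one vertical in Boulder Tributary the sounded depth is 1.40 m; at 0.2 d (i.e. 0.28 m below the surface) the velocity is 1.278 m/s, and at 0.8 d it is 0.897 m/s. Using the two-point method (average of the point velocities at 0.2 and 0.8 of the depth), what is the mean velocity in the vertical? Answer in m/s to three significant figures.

v̄ = (1.278 + 0.897) / 2 = 1.088 m/s

1.09 m/s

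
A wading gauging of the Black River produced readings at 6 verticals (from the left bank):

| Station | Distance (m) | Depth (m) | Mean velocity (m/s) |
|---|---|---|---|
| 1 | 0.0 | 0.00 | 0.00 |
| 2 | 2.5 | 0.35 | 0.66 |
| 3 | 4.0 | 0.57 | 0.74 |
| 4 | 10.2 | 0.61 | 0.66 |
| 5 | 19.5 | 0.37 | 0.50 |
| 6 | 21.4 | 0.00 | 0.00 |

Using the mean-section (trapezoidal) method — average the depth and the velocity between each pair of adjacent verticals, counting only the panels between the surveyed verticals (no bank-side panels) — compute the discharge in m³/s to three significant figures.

5.92 m³/s

Panel 1-2: Δb = 2.5 m, d̄ = (0.00+0.35)/2 = 0.175, v̄ = (0.00+0.66)/2 = 0.33 → q = 2.5×0.175×0.33 = 0.1444 m³/s
Panel 2-3: Δb = 1.5 m, d̄ = (0.35+0.57)/2 = 0.46, v̄ = (0.66+0.74)/2 = 0.7 → q = 1.5×0.46×0.7 = 0.4830 m³/s
Panel 3-4: Δb = 6.2 m, d̄ = (0.57+0.61)/2 = 0.59, v̄ = (0.74+0.66)/2 = 0.7 → q = 6.2×0.59×0.7 = 2.561 m³/s
Panel 4-5: Δb = 9.3 m, d̄ = (0.61+0.37)/2 = 0.49, v̄ = (0.66+0.50)/2 = 0.58 → q = 9.3×0.49×0.58 = 2.643 m³/s
Panel 5-6: Δb = 1.9 m, d̄ = (0.37+0.00)/2 = 0.185, v̄ = (0.50+0.00)/2 = 0.25 → q = 1.9×0.185×0.25 = 0.08788 m³/s
Q = Σ q = 5.919 m³/s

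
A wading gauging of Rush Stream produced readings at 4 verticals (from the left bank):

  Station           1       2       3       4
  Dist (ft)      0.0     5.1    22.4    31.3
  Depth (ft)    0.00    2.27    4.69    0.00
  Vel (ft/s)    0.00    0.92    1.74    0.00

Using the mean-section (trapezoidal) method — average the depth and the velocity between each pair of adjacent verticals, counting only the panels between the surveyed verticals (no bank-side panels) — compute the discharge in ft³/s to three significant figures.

Panel 1-2: Δb = 5.1 ft, d̄ = (0.00+2.27)/2 = 1.135, v̄ = (0.00+0.92)/2 = 0.46 → q = 5.1×1.135×0.46 = 2.663 ft³/s
Panel 2-3: Δb = 17.3 ft, d̄ = (2.27+4.69)/2 = 3.48, v̄ = (0.92+1.74)/2 = 1.33 → q = 17.3×3.48×1.33 = 80.07 ft³/s
Panel 3-4: Δb = 8.9 ft, d̄ = (4.69+0.00)/2 = 2.345, v̄ = (1.74+0.00)/2 = 0.87 → q = 8.9×2.345×0.87 = 18.16 ft³/s
Q = Σ q = 100.9 ft³/s

101 ft³/s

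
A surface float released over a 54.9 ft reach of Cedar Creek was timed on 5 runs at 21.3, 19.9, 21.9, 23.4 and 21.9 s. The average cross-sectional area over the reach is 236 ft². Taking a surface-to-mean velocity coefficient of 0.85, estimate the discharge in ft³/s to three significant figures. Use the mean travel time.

508 ft³/s

t̄ = (21.3 + 19.9 + 21.9 + 23.4 + 21.9) / 5 = 21.68 s
v_surface = L / t̄ = 54.9 / 21.68 = 2.532 ft/s
v_mean = 0.85 × 2.532 = 2.152 ft/s
Q = A × v_mean = 236 × 2.152 = 508.0 ft³/s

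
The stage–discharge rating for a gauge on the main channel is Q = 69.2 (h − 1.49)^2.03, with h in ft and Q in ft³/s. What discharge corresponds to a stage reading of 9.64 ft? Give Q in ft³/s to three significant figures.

Q = 69.2 × (9.64 − 1.49)^2.03 = 69.2 × 8.15^2.03 = 4895 ft³/s

4900 ft³/s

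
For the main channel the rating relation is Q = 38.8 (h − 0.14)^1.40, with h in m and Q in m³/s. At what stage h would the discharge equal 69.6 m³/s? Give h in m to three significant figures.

1.66 m

h − h₀ = (Q/C)^(1/b) = (69.6/38.8)^(1/1.40) = 1.518 m
h = 0.14 + 1.518 = 1.658 m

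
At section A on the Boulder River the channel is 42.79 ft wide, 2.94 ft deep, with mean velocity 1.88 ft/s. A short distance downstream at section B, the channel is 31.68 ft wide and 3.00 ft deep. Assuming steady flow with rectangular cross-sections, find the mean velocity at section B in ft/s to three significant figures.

Q = A₁V₁ = (42.79×2.94) × 1.88 = 236.5 ft³/s
A₂ = 31.68 × 3.00 = 95.04 ft²
V₂ = Q/A₂ = 236.5/95.04 = 2.489 ft/s

2.49 ft/s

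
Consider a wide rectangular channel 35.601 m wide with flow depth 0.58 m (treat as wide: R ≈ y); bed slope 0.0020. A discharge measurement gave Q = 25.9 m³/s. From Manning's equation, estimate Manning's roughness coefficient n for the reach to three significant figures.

A = b·y = 35.601 × 0.58 = 20.65 m²
Wide channel: R ≈ y = 0.58 m
n = (1/Q)·A·R^(2/3)·S^(1/2) = (1/25.9) × 20.65 × 0.6955 × 0.04472 = 0.02480

0.0248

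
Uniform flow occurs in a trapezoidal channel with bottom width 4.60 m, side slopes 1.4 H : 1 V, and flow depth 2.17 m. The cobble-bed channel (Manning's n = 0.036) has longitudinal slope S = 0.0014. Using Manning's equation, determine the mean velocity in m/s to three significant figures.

A = (b + z·y)·y = (4.60 + 1.4×2.17)×2.17 = 16.57 m²
P = b + 2y√(1+z²) = 4.60 + 2×2.17×√(1+1.4²) = 12.07 m
R = A/P = 16.57/12.07 = 1.374 m
Q = (1/n)·A·R^(2/3)·S^(1/2) = (1/0.036) × 16.57 × 1.374^(2/3) × 0.0014^(1/2) = 21.29 m³/s
V = Q/A = 21.29/16.57 = 1.284 m/s

1.28 m/s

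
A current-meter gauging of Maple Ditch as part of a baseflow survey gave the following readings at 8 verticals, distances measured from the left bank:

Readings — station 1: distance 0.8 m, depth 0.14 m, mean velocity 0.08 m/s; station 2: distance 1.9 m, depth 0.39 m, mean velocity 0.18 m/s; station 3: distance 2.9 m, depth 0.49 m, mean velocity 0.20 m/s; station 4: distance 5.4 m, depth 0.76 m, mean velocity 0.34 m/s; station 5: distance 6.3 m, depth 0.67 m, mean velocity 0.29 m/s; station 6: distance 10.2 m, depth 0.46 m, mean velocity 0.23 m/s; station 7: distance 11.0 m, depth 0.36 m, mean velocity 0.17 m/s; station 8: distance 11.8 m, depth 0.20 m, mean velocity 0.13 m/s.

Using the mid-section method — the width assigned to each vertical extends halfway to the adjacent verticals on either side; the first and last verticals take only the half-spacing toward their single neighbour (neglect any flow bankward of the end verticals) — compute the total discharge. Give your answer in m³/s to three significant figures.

w_1 = (1.9 − 0.8)/2 = 0.55 m; q_1 = 0.08 × 0.14 × 0.55 = 0.006160 m³/s
w_2 = (2.9 − 0.8)/2 = 1.05 m; q_2 = 0.18 × 0.39 × 1.05 = 0.07371 m³/s
w_3 = (5.4 − 1.9)/2 = 1.75 m; q_3 = 0.20 × 0.49 × 1.75 = 0.1715 m³/s
w_4 = (6.3 − 2.9)/2 = 1.7 m; q_4 = 0.34 × 0.76 × 1.7 = 0.4393 m³/s
w_5 = (10.2 − 5.4)/2 = 2.4 m; q_5 = 0.29 × 0.67 × 2.4 = 0.4663 m³/s
w_6 = (11.0 − 6.3)/2 = 2.35 m; q_6 = 0.23 × 0.46 × 2.35 = 0.2486 m³/s
w_7 = (11.8 − 10.2)/2 = 0.8 m; q_7 = 0.17 × 0.36 × 0.8 = 0.04896 m³/s
w_8 = (11.8 − 11.0)/2 = 0.4 m; q_8 = 0.13 × 0.20 × 0.4 = 0.01040 m³/s
Q = Σ qᵢ = 1.465 m³/s

1.46 m³/s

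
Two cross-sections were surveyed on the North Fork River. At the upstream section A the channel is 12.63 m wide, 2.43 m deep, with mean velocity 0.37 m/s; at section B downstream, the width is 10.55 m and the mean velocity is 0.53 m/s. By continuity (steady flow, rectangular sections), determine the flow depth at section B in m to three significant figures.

Q = A₁V₁ = (12.63×2.43) × 0.37 = 11.36 m³/s
d₂ = Q/(b₂ V₂) = 11.36/(10.55×0.53) = 2.031 m

2.03 m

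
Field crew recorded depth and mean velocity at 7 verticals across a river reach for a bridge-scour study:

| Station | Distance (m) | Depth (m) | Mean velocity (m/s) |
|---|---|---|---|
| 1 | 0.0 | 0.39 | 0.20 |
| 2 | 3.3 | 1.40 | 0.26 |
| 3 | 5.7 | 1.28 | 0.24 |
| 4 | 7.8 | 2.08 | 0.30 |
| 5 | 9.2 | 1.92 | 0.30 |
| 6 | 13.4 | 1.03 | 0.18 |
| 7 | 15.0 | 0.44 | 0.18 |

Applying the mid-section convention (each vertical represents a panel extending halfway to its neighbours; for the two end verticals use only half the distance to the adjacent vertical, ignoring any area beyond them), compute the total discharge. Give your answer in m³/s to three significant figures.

5.16 m³/s

w_1 = (3.3 − 0.0)/2 = 1.65 m; q_1 = 0.20 × 0.39 × 1.65 = 0.1287 m³/s
w_2 = (5.7 − 0.0)/2 = 2.85 m; q_2 = 0.26 × 1.40 × 2.85 = 1.037 m³/s
w_3 = (7.8 − 3.3)/2 = 2.25 m; q_3 = 0.24 × 1.28 × 2.25 = 0.6912 m³/s
w_4 = (9.2 − 5.7)/2 = 1.75 m; q_4 = 0.30 × 2.08 × 1.75 = 1.092 m³/s
w_5 = (13.4 − 7.8)/2 = 2.8 m; q_5 = 0.30 × 1.92 × 2.8 = 1.613 m³/s
w_6 = (15.0 − 9.2)/2 = 2.9 m; q_6 = 0.18 × 1.03 × 2.9 = 0.5377 m³/s
w_7 = (15.0 − 13.4)/2 = 0.8 m; q_7 = 0.18 × 0.44 × 0.8 = 0.06336 m³/s
Q = Σ qᵢ = 5.163 m³/s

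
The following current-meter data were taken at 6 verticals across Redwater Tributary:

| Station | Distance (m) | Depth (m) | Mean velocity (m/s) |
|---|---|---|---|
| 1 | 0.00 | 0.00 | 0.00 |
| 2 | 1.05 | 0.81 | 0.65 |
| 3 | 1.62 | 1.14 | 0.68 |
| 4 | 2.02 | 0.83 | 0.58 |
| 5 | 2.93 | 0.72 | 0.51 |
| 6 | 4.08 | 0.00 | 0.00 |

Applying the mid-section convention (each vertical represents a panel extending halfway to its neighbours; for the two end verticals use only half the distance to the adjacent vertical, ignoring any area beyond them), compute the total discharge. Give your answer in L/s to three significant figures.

1500 L/s

w_2 = (1.62 − 0.00)/2 = 0.81 m; q_2 = 0.65 × 0.81 × 0.81 = 0.4265 m³/s
w_3 = (2.02 − 1.05)/2 = 0.485 m; q_3 = 0.68 × 1.14 × 0.485 = 0.3760 m³/s
w_4 = (2.93 − 1.62)/2 = 0.655 m; q_4 = 0.58 × 0.83 × 0.655 = 0.3153 m³/s
w_5 = (4.08 − 2.02)/2 = 1.03 m; q_5 = 0.51 × 0.72 × 1.03 = 0.3782 m³/s
Stations 1, 6 contribute zero (depth or velocity is 0).
Q = Σ qᵢ = 1.496 m³/s
= 1.496 × 1000 = 1496 L/s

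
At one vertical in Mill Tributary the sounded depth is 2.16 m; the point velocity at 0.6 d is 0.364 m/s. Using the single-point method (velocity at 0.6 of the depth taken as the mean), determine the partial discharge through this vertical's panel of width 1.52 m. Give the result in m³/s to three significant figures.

v̄ = v₀.₆ = 0.364 m/s
q = v̄ × d × w = 0.3640 × 2.16 × 1.52 = 1.195 m³/s

1.20 m³/s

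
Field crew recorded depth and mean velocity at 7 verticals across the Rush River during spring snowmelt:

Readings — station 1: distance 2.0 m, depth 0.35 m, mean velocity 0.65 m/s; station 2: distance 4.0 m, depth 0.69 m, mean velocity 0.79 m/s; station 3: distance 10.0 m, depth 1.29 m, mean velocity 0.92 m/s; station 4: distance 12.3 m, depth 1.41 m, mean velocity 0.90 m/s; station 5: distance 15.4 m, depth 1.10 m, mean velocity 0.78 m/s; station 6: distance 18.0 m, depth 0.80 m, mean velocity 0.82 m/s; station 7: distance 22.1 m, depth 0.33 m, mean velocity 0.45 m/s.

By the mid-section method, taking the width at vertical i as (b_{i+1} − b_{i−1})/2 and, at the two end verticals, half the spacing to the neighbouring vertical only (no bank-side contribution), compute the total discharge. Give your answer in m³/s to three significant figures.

15.7 m³/s

w_1 = (4.0 − 2.0)/2 = 1 m; q_1 = 0.65 × 0.35 × 1 = 0.2275 m³/s
w_2 = (10.0 − 2.0)/2 = 4 m; q_2 = 0.79 × 0.69 × 4 = 2.180 m³/s
w_3 = (12.3 − 4.0)/2 = 4.15 m; q_3 = 0.92 × 1.29 × 4.15 = 4.925 m³/s
w_4 = (15.4 − 10.0)/2 = 2.7 m; q_4 = 0.90 × 1.41 × 2.7 = 3.426 m³/s
w_5 = (18.0 − 12.3)/2 = 2.85 m; q_5 = 0.78 × 1.10 × 2.85 = 2.445 m³/s
w_6 = (22.1 − 15.4)/2 = 3.35 m; q_6 = 0.82 × 0.80 × 3.35 = 2.198 m³/s
w_7 = (22.1 − 18.0)/2 = 2.05 m; q_7 = 0.45 × 0.33 × 2.05 = 0.3044 m³/s
Q = Σ qᵢ = 15.71 m³/s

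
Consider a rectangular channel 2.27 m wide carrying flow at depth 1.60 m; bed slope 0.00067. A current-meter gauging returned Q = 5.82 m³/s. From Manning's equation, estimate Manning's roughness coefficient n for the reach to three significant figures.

0.0123

A = b·y = 2.27 × 1.60 = 3.632 m²
P = b + 2y = 2.27 + 2×1.60 = 5.470 m
R = A/P = 3.632/5.470 = 0.6640 m
n = (1/Q)·A·R^(2/3)·S^(1/2) = (1/5.82) × 3.632 × 0.7611 × 0.02588 = 0.01229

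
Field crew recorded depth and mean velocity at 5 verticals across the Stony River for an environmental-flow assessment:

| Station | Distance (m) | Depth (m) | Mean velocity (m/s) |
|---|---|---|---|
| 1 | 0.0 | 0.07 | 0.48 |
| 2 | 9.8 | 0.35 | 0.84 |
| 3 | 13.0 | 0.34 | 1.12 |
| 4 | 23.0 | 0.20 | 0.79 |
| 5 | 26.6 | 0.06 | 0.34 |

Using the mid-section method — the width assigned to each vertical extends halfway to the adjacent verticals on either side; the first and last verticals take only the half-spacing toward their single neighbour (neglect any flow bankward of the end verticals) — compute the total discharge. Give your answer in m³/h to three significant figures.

w_1 = (9.8 − 0.0)/2 = 4.9 m; q_1 = 0.48 × 0.07 × 4.9 = 0.1646 m³/s
w_2 = (13.0 − 0.0)/2 = 6.5 m; q_2 = 0.84 × 0.35 × 6.5 = 1.911 m³/s
w_3 = (23.0 − 9.8)/2 = 6.6 m; q_3 = 1.12 × 0.34 × 6.6 = 2.513 m³/s
w_4 = (26.6 − 13.0)/2 = 6.8 m; q_4 = 0.79 × 0.20 × 6.8 = 1.074 m³/s
w_5 = (26.6 − 23.0)/2 = 1.8 m; q_5 = 0.34 × 0.06 × 1.8 = 0.03672 m³/s
Q = Σ qᵢ = 5.700 m³/s
= 5.700 × 3600 = 20520 m³/h

20500 m³/h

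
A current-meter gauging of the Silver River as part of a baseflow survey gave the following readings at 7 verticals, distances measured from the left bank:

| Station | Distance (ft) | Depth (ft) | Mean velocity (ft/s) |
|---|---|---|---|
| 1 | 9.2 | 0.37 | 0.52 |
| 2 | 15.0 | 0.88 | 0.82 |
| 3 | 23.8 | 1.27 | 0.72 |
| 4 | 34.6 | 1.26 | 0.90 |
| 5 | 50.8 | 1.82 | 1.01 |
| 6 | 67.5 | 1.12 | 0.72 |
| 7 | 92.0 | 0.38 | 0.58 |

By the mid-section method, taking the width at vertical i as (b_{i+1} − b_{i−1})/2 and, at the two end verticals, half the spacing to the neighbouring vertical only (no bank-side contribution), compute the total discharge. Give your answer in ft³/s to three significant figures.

79.6 ft³/s

w_1 = (15.0 − 9.2)/2 = 2.9 ft; q_1 = 0.52 × 0.37 × 2.9 = 0.5580 ft³/s
w_2 = (23.8 − 9.2)/2 = 7.3 ft; q_2 = 0.82 × 0.88 × 7.3 = 5.268 ft³/s
w_3 = (34.6 − 15.0)/2 = 9.8 ft; q_3 = 0.72 × 1.27 × 9.8 = 8.961 ft³/s
w_4 = (50.8 − 23.8)/2 = 13.5 ft; q_4 = 0.90 × 1.26 × 13.5 = 15.31 ft³/s
w_5 = (67.5 − 34.6)/2 = 16.45 ft; q_5 = 1.01 × 1.82 × 16.45 = 30.24 ft³/s
w_6 = (92.0 − 50.8)/2 = 20.6 ft; q_6 = 0.72 × 1.12 × 20.6 = 16.61 ft³/s
w_7 = (92.0 − 67.5)/2 = 12.25 ft; q_7 = 0.58 × 0.38 × 12.25 = 2.700 ft³/s
Q = Σ qᵢ = 79.65 ft³/s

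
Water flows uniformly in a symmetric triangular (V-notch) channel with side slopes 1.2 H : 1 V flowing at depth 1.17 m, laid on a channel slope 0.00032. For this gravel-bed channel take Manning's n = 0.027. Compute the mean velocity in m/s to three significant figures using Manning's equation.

0.389 m/s

A = z·y² = 1.2×1.17² = 1.643 m²
P = 2y√(1+z²) = 2×1.17×√(1+1.2²) = 3.655 m
R = A/P = 1.643/3.655 = 0.4494 m
Q = (1/n)·A·R^(2/3)·S^(1/2) = (1/0.027) × 1.643 × 0.4494^(2/3) × 0.00032^(1/2) = 0.6385 m³/s
V = Q/A = 0.6385/1.643 = 0.3887 m/s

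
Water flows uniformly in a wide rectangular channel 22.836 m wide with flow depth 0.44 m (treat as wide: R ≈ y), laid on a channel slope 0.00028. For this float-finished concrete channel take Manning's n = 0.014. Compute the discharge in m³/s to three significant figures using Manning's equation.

6.95 m³/s

A = b·y = 22.836 × 0.44 = 10.05 m²
Wide channel: R ≈ y = 0.44 m
Q = (1/n)·A·R^(2/3)·S^(1/2) = (1/0.014) × 10.05 × 0.4400^(2/3) × 0.00028^(1/2) = 6.947 m³/s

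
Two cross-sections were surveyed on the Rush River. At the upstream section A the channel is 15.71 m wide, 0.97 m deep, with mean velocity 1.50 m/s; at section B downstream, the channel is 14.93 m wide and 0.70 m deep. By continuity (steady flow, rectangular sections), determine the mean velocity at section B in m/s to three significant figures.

2.19 m/s

Q = A₁V₁ = (15.71×0.97) × 1.50 = 22.86 m³/s
A₂ = 14.93 × 0.70 = 10.45 m²
V₂ = Q/A₂ = 22.86/10.45 = 2.187 m/s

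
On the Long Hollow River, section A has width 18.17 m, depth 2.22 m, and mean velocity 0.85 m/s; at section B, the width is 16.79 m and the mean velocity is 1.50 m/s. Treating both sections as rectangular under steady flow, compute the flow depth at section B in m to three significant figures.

Q = A₁V₁ = (18.17×2.22) × 0.85 = 34.29 m³/s
d₂ = Q/(b₂ V₂) = 34.29/(16.79×1.50) = 1.361 m

1.36 m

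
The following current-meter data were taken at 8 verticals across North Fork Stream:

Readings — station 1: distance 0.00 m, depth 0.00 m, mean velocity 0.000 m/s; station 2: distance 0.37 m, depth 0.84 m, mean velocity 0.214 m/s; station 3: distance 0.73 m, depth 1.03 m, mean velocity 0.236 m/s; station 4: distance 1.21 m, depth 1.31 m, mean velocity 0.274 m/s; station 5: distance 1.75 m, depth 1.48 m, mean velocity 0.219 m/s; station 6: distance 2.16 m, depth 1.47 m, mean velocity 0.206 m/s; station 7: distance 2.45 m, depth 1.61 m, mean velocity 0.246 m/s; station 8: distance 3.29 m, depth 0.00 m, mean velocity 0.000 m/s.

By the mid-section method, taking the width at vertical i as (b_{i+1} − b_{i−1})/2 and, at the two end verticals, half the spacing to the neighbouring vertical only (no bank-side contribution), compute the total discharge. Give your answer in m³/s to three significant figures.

0.834 m³/s

w_2 = (0.73 − 0.00)/2 = 0.365 m; q_2 = 0.214 × 0.84 × 0.365 = 0.06561 m³/s
w_3 = (1.21 − 0.37)/2 = 0.42 m; q_3 = 0.236 × 1.03 × 0.42 = 0.1021 m³/s
w_4 = (1.75 − 0.73)/2 = 0.51 m; q_4 = 0.274 × 1.31 × 0.51 = 0.1831 m³/s
w_5 = (2.16 − 1.21)/2 = 0.475 m; q_5 = 0.219 × 1.48 × 0.475 = 0.1540 m³/s
w_6 = (2.45 − 1.75)/2 = 0.35 m; q_6 = 0.206 × 1.47 × 0.35 = 0.1060 m³/s
w_7 = (3.29 − 2.16)/2 = 0.565 m; q_7 = 0.246 × 1.61 × 0.565 = 0.2238 m³/s
Stations 1, 8 contribute zero (depth or velocity is 0).
Q = Σ qᵢ = 0.8345 m³/s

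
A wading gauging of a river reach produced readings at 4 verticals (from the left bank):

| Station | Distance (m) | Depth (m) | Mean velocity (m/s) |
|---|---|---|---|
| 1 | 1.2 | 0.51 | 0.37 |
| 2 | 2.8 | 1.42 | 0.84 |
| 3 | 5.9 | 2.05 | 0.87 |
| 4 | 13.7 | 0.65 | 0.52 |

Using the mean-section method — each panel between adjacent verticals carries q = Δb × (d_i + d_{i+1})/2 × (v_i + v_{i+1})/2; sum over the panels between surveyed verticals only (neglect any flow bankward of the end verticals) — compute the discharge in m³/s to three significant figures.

12.9 m³/s

Panel 1-2: Δb = 1.6 m, d̄ = (0.51+1.42)/2 = 0.965, v̄ = (0.37+0.84)/2 = 0.605 → q = 1.6×0.965×0.605 = 0.9341 m³/s
Panel 2-3: Δb = 3.1 m, d̄ = (1.42+2.05)/2 = 1.735, v̄ = (0.84+0.87)/2 = 0.855 → q = 3.1×1.735×0.855 = 4.599 m³/s
Panel 3-4: Δb = 7.8 m, d̄ = (2.05+0.65)/2 = 1.35, v̄ = (0.87+0.52)/2 = 0.695 → q = 7.8×1.35×0.695 = 7.318 m³/s
Q = Σ q = 12.85 m³/s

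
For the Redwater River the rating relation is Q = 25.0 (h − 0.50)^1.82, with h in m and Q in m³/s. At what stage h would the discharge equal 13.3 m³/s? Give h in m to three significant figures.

1.21 m

h − h₀ = (Q/C)^(1/b) = (13.3/25.0)^(1/1.82) = 0.7070 m
h = 0.50 + 0.7070 = 1.207 m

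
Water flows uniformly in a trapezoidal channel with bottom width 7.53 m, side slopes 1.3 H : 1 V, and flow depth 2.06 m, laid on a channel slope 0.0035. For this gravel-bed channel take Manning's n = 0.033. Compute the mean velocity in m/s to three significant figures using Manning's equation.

2.32 m/s

A = (b + z·y)·y = (7.53 + 1.3×2.06)×2.06 = 21.03 m²
P = b + 2y√(1+z²) = 7.53 + 2×2.06×√(1+1.3²) = 14.29 m
R = A/P = 21.03/14.29 = 1.472 m
Q = (1/n)·A·R^(2/3)·S^(1/2) = (1/0.033) × 21.03 × 1.472^(2/3) × 0.0035^(1/2) = 48.78 m³/s
V = Q/A = 48.78/21.03 = 2.320 m/s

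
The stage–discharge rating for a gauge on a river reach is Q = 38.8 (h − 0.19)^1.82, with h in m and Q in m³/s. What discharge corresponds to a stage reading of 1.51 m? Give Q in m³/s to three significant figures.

Q = 38.8 × (1.51 − 0.19)^1.82 = 38.8 × 1.32^1.82 = 64.31 m³/s

64.3 m³/s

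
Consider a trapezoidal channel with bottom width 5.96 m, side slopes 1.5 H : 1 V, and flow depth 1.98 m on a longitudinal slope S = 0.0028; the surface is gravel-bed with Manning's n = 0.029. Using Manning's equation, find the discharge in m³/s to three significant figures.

39.4 m³/s

A = (b + z·y)·y = (5.96 + 1.5×1.98)×1.98 = 17.68 m²
P = b + 2y√(1+z²) = 5.96 + 2×1.98×√(1+1.5²) = 13.10 m
R = A/P = 17.68/13.10 = 1.350 m
Q = (1/n)·A·R^(2/3)·S^(1/2) = (1/0.029) × 17.68 × 1.350^(2/3) × 0.0028^(1/2) = 39.40 m³/s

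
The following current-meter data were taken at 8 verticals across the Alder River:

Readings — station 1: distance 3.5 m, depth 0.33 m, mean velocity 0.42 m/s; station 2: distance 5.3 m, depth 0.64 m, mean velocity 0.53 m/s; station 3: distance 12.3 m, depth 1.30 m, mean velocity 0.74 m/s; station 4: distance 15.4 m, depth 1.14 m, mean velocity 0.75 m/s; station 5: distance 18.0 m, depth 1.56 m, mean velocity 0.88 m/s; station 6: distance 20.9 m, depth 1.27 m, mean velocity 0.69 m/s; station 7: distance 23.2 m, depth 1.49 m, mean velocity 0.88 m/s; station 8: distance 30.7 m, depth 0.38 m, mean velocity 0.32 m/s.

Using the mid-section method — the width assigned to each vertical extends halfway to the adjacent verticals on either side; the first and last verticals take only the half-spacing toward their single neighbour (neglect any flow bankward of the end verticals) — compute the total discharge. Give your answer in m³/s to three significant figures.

w_1 = (5.3 − 3.5)/2 = 0.9 m; q_1 = 0.42 × 0.33 × 0.9 = 0.1247 m³/s
w_2 = (12.3 − 3.5)/2 = 4.4 m; q_2 = 0.53 × 0.64 × 4.4 = 1.492 m³/s
w_3 = (15.4 − 5.3)/2 = 5.05 m; q_3 = 0.74 × 1.30 × 5.05 = 4.858 m³/s
w_4 = (18.0 − 12.3)/2 = 2.85 m; q_4 = 0.75 × 1.14 × 2.85 = 2.437 m³/s
w_5 = (20.9 − 15.4)/2 = 2.75 m; q_5 = 0.88 × 1.56 × 2.75 = 3.775 m³/s
w_6 = (23.2 − 18.0)/2 = 2.6 m; q_6 = 0.69 × 1.27 × 2.6 = 2.278 m³/s
w_7 = (30.7 − 20.9)/2 = 4.9 m; q_7 = 0.88 × 1.49 × 4.9 = 6.425 m³/s
w_8 = (30.7 − 23.2)/2 = 3.75 m; q_8 = 0.32 × 0.38 × 3.75 = 0.4560 m³/s
Q = Σ qᵢ = 21.85 m³/s

21.8 m³/s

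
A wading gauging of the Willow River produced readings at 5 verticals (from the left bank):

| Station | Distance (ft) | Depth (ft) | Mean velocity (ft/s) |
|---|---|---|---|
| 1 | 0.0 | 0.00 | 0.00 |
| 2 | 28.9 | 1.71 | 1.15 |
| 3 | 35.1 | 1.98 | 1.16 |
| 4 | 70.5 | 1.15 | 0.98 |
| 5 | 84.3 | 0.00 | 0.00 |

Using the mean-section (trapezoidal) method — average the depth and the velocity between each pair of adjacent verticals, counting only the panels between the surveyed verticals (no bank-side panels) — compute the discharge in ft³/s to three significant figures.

Panel 1-2: Δb = 28.9 ft, d̄ = (0.00+1.71)/2 = 0.855, v̄ = (0.00+1.15)/2 = 0.575 → q = 28.9×0.855×0.575 = 14.21 ft³/s
Panel 2-3: Δb = 6.2 ft, d̄ = (1.71+1.98)/2 = 1.845, v̄ = (1.15+1.16)/2 = 1.155 → q = 6.2×1.845×1.155 = 13.21 ft³/s
Panel 3-4: Δb = 35.4 ft, d̄ = (1.98+1.15)/2 = 1.565, v̄ = (1.16+0.98)/2 = 1.07 → q = 35.4×1.565×1.07 = 59.28 ft³/s
Panel 4-5: Δb = 13.8 ft, d̄ = (1.15+0.00)/2 = 0.575, v̄ = (0.98+0.00)/2 = 0.49 → q = 13.8×0.575×0.49 = 3.888 ft³/s
Q = Σ q = 90.59 ft³/s

90.6 ft³/s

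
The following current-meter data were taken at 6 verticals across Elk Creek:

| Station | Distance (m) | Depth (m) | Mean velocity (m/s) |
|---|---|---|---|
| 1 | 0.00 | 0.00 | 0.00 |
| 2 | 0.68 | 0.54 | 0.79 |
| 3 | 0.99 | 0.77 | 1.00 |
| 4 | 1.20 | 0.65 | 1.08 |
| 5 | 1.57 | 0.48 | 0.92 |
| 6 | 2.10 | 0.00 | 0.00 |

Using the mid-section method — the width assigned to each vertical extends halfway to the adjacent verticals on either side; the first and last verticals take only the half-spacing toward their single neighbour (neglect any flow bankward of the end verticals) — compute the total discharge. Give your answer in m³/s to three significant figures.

w_2 = (0.99 − 0.00)/2 = 0.495 m; q_2 = 0.79 × 0.54 × 0.495 = 0.2112 m³/s
w_3 = (1.20 − 0.68)/2 = 0.26 m; q_3 = 1.00 × 0.77 × 0.26 = 0.2002 m³/s
w_4 = (1.57 − 0.99)/2 = 0.29 m; q_4 = 1.08 × 0.65 × 0.29 = 0.2036 m³/s
w_5 = (2.10 − 1.20)/2 = 0.45 m; q_5 = 0.92 × 0.48 × 0.45 = 0.1987 m³/s
Stations 1, 6 contribute zero (depth or velocity is 0).
Q = Σ qᵢ = 0.8137 m³/s

0.814 m³/s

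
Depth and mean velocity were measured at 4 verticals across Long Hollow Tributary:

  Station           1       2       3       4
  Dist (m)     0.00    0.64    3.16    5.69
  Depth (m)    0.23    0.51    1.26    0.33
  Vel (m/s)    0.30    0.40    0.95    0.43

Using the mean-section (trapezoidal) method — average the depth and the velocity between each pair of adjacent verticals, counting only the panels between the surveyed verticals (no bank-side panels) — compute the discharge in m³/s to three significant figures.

2.98 m³/s

Panel 1-2: Δb = 0.64 m, d̄ = (0.23+0.51)/2 = 0.37, v̄ = (0.30+0.40)/2 = 0.35 → q = 0.64×0.37×0.35 = 0.08288 m³/s
Panel 2-3: Δb = 2.52 m, d̄ = (0.51+1.26)/2 = 0.885, v̄ = (0.40+0.95)/2 = 0.675 → q = 2.52×0.885×0.675 = 1.505 m³/s
Panel 3-4: Δb = 2.53 m, d̄ = (1.26+0.33)/2 = 0.795, v̄ = (0.95+0.43)/2 = 0.69 → q = 2.53×0.795×0.69 = 1.388 m³/s
Q = Σ q = 2.976 m³/s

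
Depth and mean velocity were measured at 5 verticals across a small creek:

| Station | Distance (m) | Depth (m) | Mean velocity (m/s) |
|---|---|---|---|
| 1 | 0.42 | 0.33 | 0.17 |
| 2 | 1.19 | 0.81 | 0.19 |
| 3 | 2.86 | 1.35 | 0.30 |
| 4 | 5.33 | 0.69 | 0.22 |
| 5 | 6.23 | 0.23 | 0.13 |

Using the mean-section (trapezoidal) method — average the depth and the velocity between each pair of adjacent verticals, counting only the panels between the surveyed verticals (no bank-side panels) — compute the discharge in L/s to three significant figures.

1250 L/s

Panel 1-2: Δb = 0.77 m, d̄ = (0.33+0.81)/2 = 0.57, v̄ = (0.17+0.19)/2 = 0.18 → q = 0.77×0.57×0.18 = 0.07900 m³/s
Panel 2-3: Δb = 1.67 m, d̄ = (0.81+1.35)/2 = 1.08, v̄ = (0.19+0.30)/2 = 0.245 → q = 1.67×1.08×0.245 = 0.4419 m³/s
Panel 3-4: Δb = 2.47 m, d̄ = (1.35+0.69)/2 = 1.02, v̄ = (0.30+0.22)/2 = 0.26 → q = 2.47×1.02×0.26 = 0.6550 m³/s
Panel 4-5: Δb = 0.9 m, d̄ = (0.69+0.23)/2 = 0.46, v̄ = (0.22+0.13)/2 = 0.175 → q = 0.9×0.46×0.175 = 0.07245 m³/s
Q = Σ q = 1.248 m³/s
= 1.248 × 1000 = 1248 L/s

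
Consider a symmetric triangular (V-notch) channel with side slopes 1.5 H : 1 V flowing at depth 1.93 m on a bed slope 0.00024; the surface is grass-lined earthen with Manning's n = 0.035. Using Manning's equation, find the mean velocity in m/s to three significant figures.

A = z·y² = 1.5×1.93² = 5.587 m²
P = 2y√(1+z²) = 2×1.93×√(1+1.5²) = 6.959 m
R = A/P = 5.587/6.959 = 0.8029 m
Q = (1/n)·A·R^(2/3)·S^(1/2) = (1/0.035) × 5.587 × 0.8029^(2/3) × 0.00024^(1/2) = 2.136 m³/s
V = Q/A = 2.136/5.587 = 0.3824 m/s

0.382 m/s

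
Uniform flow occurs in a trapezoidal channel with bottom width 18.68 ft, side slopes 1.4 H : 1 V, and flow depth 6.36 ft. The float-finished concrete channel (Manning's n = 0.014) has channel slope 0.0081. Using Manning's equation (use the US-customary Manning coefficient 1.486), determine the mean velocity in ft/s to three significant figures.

25.4 ft/s

A = (b + z·y)·y = (18.68 + 1.4×6.36)×6.36 = 175.4 ft²
P = b + 2y√(1+z²) = 18.68 + 2×6.36×√(1+1.4²) = 40.56 ft
R = A/P = 175.4/40.56 = 4.325 ft
Q = (1.486/n)·A·R^(2/3)·S^(1/2) = (1.486/0.014) × 175.4 × 4.325^(2/3) × 0.0081^(1/2) = 4449 ft³/s
V = Q/A = 4449/175.4 = 25.36 ft/s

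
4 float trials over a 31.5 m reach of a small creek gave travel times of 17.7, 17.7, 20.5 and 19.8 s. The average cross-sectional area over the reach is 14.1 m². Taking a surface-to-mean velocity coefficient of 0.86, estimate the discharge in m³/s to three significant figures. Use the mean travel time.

t̄ = (17.7 + 17.7 + 20.5 + 19.8) / 4 = 18.925 s
v_surface = L / t̄ = 31.5 / 18.925 = 1.664 m/s
v_mean = 0.86 × 1.664 = 1.431 m/s
Q = A × v_mean = 14.1 × 1.431 = 20.18 m³/s

20.2 m³/s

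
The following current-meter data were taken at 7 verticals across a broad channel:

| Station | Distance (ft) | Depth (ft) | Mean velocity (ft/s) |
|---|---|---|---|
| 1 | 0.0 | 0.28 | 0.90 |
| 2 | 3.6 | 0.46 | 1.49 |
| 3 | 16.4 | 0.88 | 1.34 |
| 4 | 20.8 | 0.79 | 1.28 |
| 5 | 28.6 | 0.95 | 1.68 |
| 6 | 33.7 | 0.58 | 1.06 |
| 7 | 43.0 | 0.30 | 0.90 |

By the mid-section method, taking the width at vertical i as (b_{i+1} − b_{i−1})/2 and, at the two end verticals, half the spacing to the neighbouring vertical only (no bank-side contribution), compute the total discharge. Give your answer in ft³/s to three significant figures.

w_1 = (3.6 − 0.0)/2 = 1.8 ft; q_1 = 0.90 × 0.28 × 1.8 = 0.4536 ft³/s
w_2 = (16.4 − 0.0)/2 = 8.2 ft; q_2 = 1.49 × 0.46 × 8.2 = 5.620 ft³/s
w_3 = (20.8 − 3.6)/2 = 8.6 ft; q_3 = 1.34 × 0.88 × 8.6 = 10.14 ft³/s
w_4 = (28.6 − 16.4)/2 = 6.1 ft; q_4 = 1.28 × 0.79 × 6.1 = 6.168 ft³/s
w_5 = (33.7 − 20.8)/2 = 6.45 ft; q_5 = 1.68 × 0.95 × 6.45 = 10.29 ft³/s
w_6 = (43.0 − 28.6)/2 = 7.2 ft; q_6 = 1.06 × 0.58 × 7.2 = 4.427 ft³/s
w_7 = (43.0 − 33.7)/2 = 4.65 ft; q_7 = 0.90 × 0.30 × 4.65 = 1.256 ft³/s
Q = Σ qᵢ = 38.36 ft³/s

38.4 ft³/s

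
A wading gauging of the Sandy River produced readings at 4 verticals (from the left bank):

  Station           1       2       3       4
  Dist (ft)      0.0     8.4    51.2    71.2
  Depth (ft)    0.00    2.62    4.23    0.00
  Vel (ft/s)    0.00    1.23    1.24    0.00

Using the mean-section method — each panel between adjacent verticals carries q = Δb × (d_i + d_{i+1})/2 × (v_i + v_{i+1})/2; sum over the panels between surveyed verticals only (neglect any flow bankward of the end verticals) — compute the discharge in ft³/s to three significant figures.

Panel 1-2: Δb = 8.4 ft, d̄ = (0.00+2.62)/2 = 1.31, v̄ = (0.00+1.23)/2 = 0.615 → q = 8.4×1.31×0.615 = 6.767 ft³/s
Panel 2-3: Δb = 42.8 ft, d̄ = (2.62+4.23)/2 = 3.425, v̄ = (1.23+1.24)/2 = 1.235 → q = 42.8×3.425×1.235 = 181.0 ft³/s
Panel 3-4: Δb = 20 ft, d̄ = (4.23+0.00)/2 = 2.115, v̄ = (1.24+0.00)/2 = 0.62 → q = 20×2.115×0.62 = 26.23 ft³/s
Q = Σ q = 214.0 ft³/s

214 ft³/s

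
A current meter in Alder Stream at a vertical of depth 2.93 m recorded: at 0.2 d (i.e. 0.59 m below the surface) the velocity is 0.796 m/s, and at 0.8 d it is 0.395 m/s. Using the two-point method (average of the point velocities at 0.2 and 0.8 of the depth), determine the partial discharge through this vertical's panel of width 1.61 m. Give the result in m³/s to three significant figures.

v̄ = (0.796 + 0.395) / 2 = 0.5955 m/s
q = v̄ × d × w = 0.5955 × 2.93 × 1.61 = 2.809 m³/s

2.81 m³/s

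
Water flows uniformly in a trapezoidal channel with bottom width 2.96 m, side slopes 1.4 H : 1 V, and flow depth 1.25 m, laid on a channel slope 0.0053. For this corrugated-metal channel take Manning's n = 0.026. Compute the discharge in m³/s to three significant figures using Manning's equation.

A = (b + z·y)·y = (2.96 + 1.4×1.25)×1.25 = 5.888 m²
P = b + 2y√(1+z²) = 2.96 + 2×1.25×√(1+1.4²) = 7.261 m
R = A/P = 5.888/7.261 = 0.8108 m
Q = (1/n)·A·R^(2/3)·S^(1/2) = (1/0.026) × 5.888 × 0.8108^(2/3) × 0.0053^(1/2) = 14.33 m³/s

14.3 m³/s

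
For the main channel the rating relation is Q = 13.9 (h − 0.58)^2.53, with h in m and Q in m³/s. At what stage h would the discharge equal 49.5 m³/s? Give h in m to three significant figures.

h − h₀ = (Q/C)^(1/b) = (49.5/13.9)^(1/2.53) = 1.652 m
h = 0.58 + 1.652 = 2.232 m

2.23 m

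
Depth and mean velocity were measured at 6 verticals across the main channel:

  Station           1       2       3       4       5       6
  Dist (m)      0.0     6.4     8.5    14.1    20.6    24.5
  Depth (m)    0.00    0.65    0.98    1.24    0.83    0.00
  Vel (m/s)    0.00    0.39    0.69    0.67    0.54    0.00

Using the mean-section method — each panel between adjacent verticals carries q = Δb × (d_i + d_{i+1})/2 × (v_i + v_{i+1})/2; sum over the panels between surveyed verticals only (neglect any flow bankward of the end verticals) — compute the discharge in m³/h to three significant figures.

36200 m³/h

Panel 1-2: Δb = 6.4 m, d̄ = (0.00+0.65)/2 = 0.325, v̄ = (0.00+0.39)/2 = 0.195 → q = 6.4×0.325×0.195 = 0.4056 m³/s
Panel 2-3: Δb = 2.1 m, d̄ = (0.65+0.98)/2 = 0.815, v̄ = (0.39+0.69)/2 = 0.54 → q = 2.1×0.815×0.54 = 0.9242 m³/s
Panel 3-4: Δb = 5.6 m, d̄ = (0.98+1.24)/2 = 1.11, v̄ = (0.69+0.67)/2 = 0.68 → q = 5.6×1.11×0.68 = 4.227 m³/s
Panel 4-5: Δb = 6.5 m, d̄ = (1.24+0.83)/2 = 1.035, v̄ = (0.67+0.54)/2 = 0.605 → q = 6.5×1.035×0.605 = 4.070 m³/s
Panel 5-6: Δb = 3.9 m, d̄ = (0.83+0.00)/2 = 0.415, v̄ = (0.54+0.00)/2 = 0.27 → q = 3.9×0.415×0.27 = 0.4370 m³/s
Q = Σ q = 10.06 m³/s
= 10.06 × 3600 = 36230 m³/h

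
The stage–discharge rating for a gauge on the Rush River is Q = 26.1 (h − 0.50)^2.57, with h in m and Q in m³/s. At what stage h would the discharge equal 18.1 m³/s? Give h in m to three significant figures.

1.37 m

h − h₀ = (Q/C)^(1/b) = (18.1/26.1)^(1/2.57) = 0.8673 m
h = 0.50 + 0.8673 = 1.367 m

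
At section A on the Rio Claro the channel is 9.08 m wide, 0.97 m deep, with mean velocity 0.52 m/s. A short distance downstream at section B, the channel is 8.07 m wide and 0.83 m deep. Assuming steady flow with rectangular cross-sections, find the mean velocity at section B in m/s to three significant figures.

0.684 m/s

Q = A₁V₁ = (9.08×0.97) × 0.52 = 4.580 m³/s
A₂ = 8.07 × 0.83 = 6.698 m²
V₂ = Q/A₂ = 4.580/6.698 = 0.6838 m/s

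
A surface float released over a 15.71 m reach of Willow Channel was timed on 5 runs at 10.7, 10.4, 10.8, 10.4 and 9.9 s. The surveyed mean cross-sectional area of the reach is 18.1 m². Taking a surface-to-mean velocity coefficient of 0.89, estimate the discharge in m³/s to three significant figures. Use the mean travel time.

24.2 m³/s

t̄ = (10.7 + 10.4 + 10.8 + 10.4 + 9.9) / 5 = 10.44 s
v_surface = L / t̄ = 15.71 / 10.44 = 1.505 m/s
v_mean = 0.89 × 1.505 = 1.339 m/s
Q = A × v_mean = 18.1 × 1.339 = 24.24 m³/s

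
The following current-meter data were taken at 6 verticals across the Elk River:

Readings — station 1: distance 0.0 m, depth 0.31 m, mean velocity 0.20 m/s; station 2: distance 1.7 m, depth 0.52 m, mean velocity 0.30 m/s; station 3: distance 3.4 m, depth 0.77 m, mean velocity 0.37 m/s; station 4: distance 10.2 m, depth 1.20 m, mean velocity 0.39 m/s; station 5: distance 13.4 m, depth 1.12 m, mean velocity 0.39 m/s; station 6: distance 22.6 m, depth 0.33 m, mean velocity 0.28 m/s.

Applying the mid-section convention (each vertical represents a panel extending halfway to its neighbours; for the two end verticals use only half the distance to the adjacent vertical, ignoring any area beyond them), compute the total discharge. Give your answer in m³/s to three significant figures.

7.00 m³/s

w_1 = (1.7 − 0.0)/2 = 0.85 m; q_1 = 0.20 × 0.31 × 0.85 = 0.05270 m³/s
w_2 = (3.4 − 0.0)/2 = 1.7 m; q_2 = 0.30 × 0.52 × 1.7 = 0.2652 m³/s
w_3 = (10.2 − 1.7)/2 = 4.25 m; q_3 = 0.37 × 0.77 × 4.25 = 1.211 m³/s
w_4 = (13.4 − 3.4)/2 = 5 m; q_4 = 0.39 × 1.20 × 5 = 2.340 m³/s
w_5 = (22.6 − 10.2)/2 = 6.2 m; q_5 = 0.39 × 1.12 × 6.2 = 2.708 m³/s
w_6 = (22.6 − 13.4)/2 = 4.6 m; q_6 = 0.28 × 0.33 × 4.6 = 0.4250 m³/s
Q = Σ qᵢ = 7.002 m³/s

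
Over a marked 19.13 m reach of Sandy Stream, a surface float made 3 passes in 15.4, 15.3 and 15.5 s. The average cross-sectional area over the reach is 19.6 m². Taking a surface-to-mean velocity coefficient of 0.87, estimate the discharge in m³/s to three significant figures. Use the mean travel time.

21.2 m³/s

t̄ = (15.4 + 15.3 + 15.5) / 3 = 15.4 s
v_surface = L / t̄ = 19.13 / 15.4 = 1.242 m/s
v_mean = 0.87 × 1.242 = 1.081 m/s
Q = A × v_mean = 19.6 × 1.081 = 21.18 m³/s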